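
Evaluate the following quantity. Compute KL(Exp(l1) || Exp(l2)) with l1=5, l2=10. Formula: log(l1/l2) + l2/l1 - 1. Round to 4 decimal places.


KL divergence for exponential family:
KL = log(l1/l2) + l2/l1 - 1.
log(5/10) = -0.693147.
10/5 = 2.0.
KL = -0.693147 + 2.0 - 1 = 0.3069

0.3069


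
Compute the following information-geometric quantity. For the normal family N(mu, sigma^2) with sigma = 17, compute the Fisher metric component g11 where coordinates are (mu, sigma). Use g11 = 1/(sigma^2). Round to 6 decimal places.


For the 2-parameter normal family, the Fisher metric has:
  g11 = 1/sigma^2, g22 = 2/sigma^2.
sigma = 17, sigma^2 = 289.
g11 = 0.003460

0.003460


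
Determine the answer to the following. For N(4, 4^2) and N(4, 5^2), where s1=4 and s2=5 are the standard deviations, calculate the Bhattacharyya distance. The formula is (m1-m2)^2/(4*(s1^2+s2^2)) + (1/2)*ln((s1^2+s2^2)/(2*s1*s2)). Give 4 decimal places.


Bhattacharyya distance between two Gaussians:
DB = (m1-m2)^2/(4*(s1^2+s2^2)) + (1/2)*ln((s1^2+s2^2)/(2*s1*s2)).
(m1-m2)^2 = (0)^2 = 0.
s1^2+s2^2 = 16 + 25 = 41.
term1 = 0/164 = 0.0.
term2 = 0.5*ln(41/40.0) = 0.012346.
DB = 0.0 + 0.012346 = 0.0123

0.0123


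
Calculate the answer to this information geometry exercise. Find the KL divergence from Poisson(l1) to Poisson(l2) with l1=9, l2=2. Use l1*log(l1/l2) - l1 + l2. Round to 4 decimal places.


KL divergence for Poisson:
KL = l1*log(l1/l2) - l1 + l2.
l1 = 9, l2 = 2.
log(9/2) = 1.504077.
l1*log(l1/l2) = 9 * 1.504077 = 13.536697.
KL = 13.536697 - 9 + 2 = 6.5367

6.5367


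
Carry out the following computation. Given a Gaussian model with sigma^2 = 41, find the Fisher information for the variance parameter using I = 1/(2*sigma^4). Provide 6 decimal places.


Fisher information for variance: I(sigma^2) = 1/(2*sigma^4).
sigma^2 = 41, so sigma^4 = 1681.
I = 1/(2*1681) = 1/3362 = 0.000297

0.000297


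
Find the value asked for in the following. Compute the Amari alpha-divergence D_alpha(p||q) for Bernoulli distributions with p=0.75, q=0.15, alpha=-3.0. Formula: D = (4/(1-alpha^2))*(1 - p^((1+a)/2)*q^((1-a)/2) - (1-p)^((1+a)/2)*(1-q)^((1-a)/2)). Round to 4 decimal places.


Amari alpha-divergence:
D = (4/(1-alpha^2))*(1 - p^((1+a)/2)*q^((1-a)/2) - (1-p)^((1+a)/2)*(1-q)^((1-a)/2)).
alpha = -3.0, p = 0.75, q = 0.15.
e1 = (1+alpha)/2 = -1.0, e2 = (1-alpha)/2 = 2.0.
t1 = p^e1 * q^e2 = 0.75^-1.0 * 0.15^2.0 = 0.03.
t2 = (1-p)^e1 * (1-q)^e2 = 0.25^-1.0 * 0.85^2.0 = 2.89.
4/(1-alpha^2) = -0.5.
D = -0.5*(1 - 0.03 - 2.89) = 0.9600

0.9600


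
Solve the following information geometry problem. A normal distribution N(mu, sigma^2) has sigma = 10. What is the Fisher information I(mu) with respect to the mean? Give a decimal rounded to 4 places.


The Fisher information for the mean of a normal distribution is I(mu) = 1/sigma^2.
sigma = 10, so sigma^2 = 100.
I(mu) = 1/100 = 0.0100

0.0100


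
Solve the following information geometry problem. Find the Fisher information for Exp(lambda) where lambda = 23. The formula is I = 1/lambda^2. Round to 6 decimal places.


Fisher information for exponential: I(lambda) = 1/lambda^2.
lambda = 23, lambda^2 = 529.
I = 1/529 = 0.001890

0.001890


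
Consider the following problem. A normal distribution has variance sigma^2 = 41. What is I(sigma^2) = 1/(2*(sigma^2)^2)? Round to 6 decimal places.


Fisher information for variance: I(sigma^2) = 1/(2*sigma^4).
sigma^2 = 41, so sigma^4 = 1681.
I = 1/(2*1681) = 1/3362 = 0.000297

0.000297


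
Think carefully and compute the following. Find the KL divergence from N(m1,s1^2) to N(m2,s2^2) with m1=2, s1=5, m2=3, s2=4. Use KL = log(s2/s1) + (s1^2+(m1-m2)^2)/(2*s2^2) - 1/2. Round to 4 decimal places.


KL divergence between normal distributions:
KL = log(s2/s1) + (s1^2 + (m1-m2)^2)/(2*s2^2) - 1/2.
log(4/5) = -0.223144.
(5^2 + (2-3)^2)/(2*4^2) = (25 + 1)/32 = 0.8125.
KL = -0.223144 + 0.8125 - 0.5 = 0.0894

0.0894


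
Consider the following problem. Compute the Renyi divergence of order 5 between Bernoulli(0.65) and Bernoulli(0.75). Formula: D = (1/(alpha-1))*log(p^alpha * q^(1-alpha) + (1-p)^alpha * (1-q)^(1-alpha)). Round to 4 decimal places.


Renyi divergence of order alpha between Bernoulli distributions:
D = (1/(alpha-1))*log(p^alpha * q^(1-alpha) + (1-p)^alpha * (1-q)^(1-alpha)).
alpha = 5, p = 0.65, q = 0.75.
p^alpha * q^(1-alpha) = 0.65^5 * 0.75^-4 = 0.366709.
(1-p)^alpha * (1-q)^(1-alpha) = 0.35^5 * 0.25^-4 = 1.34456.
sum = 0.366709 + 1.34456 = 1.711269.
D = (1/4)*log(1.711269) = 0.1343

0.1343


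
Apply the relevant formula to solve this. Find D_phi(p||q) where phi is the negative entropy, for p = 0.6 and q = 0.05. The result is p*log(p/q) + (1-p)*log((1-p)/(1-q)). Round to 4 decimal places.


Bregman divergence with negative entropy generator:
D = p*log(p/q) + (1-p)*log((1-p)/(1-q)).
p = 0.6, q = 0.05.
p*log(p/q) = 0.6*log(0.6/0.05) = 1.490944.
(1-p)*log((1-p)/(1-q)) = 0.4*log(0.4/0.95) = -0.345999.
D = 1.490944 + -0.345999 = 1.1449

1.1449


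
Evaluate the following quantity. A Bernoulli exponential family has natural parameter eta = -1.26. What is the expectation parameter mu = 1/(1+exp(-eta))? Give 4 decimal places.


Dual coordinate (expectation parameter) for Bernoulli:
mu = 1/(1+exp(-eta)).
eta = -1.26.
exp(-eta) = exp(1.26) = 3.525421.
mu = 1/(1+3.525421) = 0.2210

0.2210


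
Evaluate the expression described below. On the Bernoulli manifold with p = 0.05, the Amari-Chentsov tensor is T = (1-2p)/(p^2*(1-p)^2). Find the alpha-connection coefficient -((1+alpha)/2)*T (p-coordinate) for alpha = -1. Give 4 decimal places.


Skewness (Amari-Chentsov) tensor: T = (1-2p)/(p^2*(1-p)^2).
p = 0.05, 1-2p = 0.9, p^2 = 0.0025, (1-p)^2 = 0.9025.
T = 0.9/(0.0025 * 0.9025) = 398.891967.
In the p-coordinate, Gamma^(alpha) = Gamma^(0) - (alpha/2)*T with Gamma^(0) = (1/2)*g'(p) = -T/2,
so Gamma^(alpha) = -((1+alpha)/2)*T.
alpha = -1, -(1+alpha)/2 = 0.0.
Gamma = 0.0 * 398.891967 = 0.0000

0.0000


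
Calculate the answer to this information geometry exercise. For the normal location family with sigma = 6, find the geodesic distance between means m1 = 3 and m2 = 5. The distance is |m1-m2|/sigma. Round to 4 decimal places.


On the fixed-variance normal subfamily, geodesic distance = |m1-m2|/sigma.
|3 - 5| = 2.
sigma = 6.
d = 2/6 = 0.3333

0.3333


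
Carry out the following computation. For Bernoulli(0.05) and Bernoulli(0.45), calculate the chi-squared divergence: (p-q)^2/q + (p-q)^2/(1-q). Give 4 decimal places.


Chi-squared divergence between Bernoulli distributions:
chi^2 = (p-q)^2/q + (p-q)^2/(1-q).
p = 0.05, q = 0.45, p-q = -0.4.
(p-q)^2 = 0.16.
term1 = 0.16/0.45 = 0.355556.
term2 = 0.16/0.55 = 0.290909.
chi^2 = 0.355556 + 0.290909 = 0.6465

0.6465


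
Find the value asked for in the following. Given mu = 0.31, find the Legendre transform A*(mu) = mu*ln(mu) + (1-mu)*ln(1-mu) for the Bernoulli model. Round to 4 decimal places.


Legendre transform for Bernoulli:
A*(mu) = mu*log(mu) + (1-mu)*log(1-mu).
mu = 0.31, 1-mu = 0.69.
mu*log(mu) = 0.31*log(0.31) = -0.363067.
(1-mu)*log(1-mu) = 0.69*log(0.69) = -0.256034.
A* = -0.363067 + -0.256034 = -0.6191

-0.6191


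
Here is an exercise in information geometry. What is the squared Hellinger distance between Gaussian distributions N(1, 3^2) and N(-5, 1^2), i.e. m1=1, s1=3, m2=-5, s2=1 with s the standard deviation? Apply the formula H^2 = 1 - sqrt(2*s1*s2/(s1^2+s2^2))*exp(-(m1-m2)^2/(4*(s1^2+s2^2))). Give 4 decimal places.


Squared Hellinger distance for Gaussians:
H^2 = 1 - sqrt(2*s1*s2/(s1^2+s2^2)) * exp(-(m1-m2)^2/(4*(s1^2+s2^2))).
s1^2 = 9, s2^2 = 1, s1^2+s2^2 = 10.
sqrt(2*3*1/(10)) = 0.774597.
(m1-m2)^2 = (6)^2 = 36.
exp(-36/(4*10)) = exp(-0.9) = 0.40657.
H^2 = 1 - 0.774597*0.40657 = 0.6851

0.6851


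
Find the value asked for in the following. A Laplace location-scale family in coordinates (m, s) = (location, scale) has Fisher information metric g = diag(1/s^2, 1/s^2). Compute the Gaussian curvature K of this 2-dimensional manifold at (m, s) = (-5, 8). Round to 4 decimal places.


The metric has the form g = (A dm^2 + B ds^2)/s^2 with A = 1, B = 1.
Substitute u = sqrt(A/B)*m: g = B*(du^2 + ds^2)/s^2, i.e. B times the
Poincare upper half-plane metric, which has constant Gaussian curvature -1.
Scaling a 2D metric by a constant c divides the Gaussian curvature by c,
so K = -1/B = -1/(1) = -1.0000 everywhere (the point (m, s) = (-5, 8) is irrelevant:
the curvature is constant).
The requested Gaussian curvature is K = -1.0000.

-1.0000


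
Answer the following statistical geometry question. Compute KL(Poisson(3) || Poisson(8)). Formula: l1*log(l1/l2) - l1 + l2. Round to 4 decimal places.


KL divergence for Poisson:
KL = l1*log(l1/l2) - l1 + l2.
l1 = 3, l2 = 8.
log(3/8) = -0.980829.
l1*log(l1/l2) = 3 * -0.980829 = -2.942488.
KL = -2.942488 - 3 + 8 = 2.0575

2.0575


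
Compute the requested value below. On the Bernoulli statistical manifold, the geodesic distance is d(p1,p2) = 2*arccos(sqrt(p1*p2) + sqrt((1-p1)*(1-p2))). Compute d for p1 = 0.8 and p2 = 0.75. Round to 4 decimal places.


Geodesic distance on Bernoulli manifold:
d(p1,p2) = 2*arccos(sqrt(p1*p2) + sqrt((1-p1)*(1-p2))).
sqrt(p1*p2) = sqrt(0.8*0.75) = 0.774597.
sqrt((1-p1)*(1-p2)) = sqrt(0.2*0.25) = 0.223607.
arg = 0.774597 + 0.223607 = 0.998203.
d = 2*arccos(0.998203) = 0.1199

0.1199


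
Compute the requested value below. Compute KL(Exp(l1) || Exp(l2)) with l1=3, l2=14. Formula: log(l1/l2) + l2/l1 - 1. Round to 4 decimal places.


KL divergence for exponential family:
KL = log(l1/l2) + l2/l1 - 1.
log(3/14) = -1.540445.
14/3 = 4.666667.
KL = -1.540445 + 4.666667 - 1 = 2.1262

2.1262


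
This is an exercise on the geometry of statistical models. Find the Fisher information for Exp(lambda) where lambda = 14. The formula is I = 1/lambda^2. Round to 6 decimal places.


Fisher information for exponential: I(lambda) = 1/lambda^2.
lambda = 14, lambda^2 = 196.
I = 1/196 = 0.005102

0.005102


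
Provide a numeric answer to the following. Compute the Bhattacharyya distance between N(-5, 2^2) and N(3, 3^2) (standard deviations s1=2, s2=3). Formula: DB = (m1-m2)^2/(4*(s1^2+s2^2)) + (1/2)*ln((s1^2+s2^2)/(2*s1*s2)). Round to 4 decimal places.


Bhattacharyya distance between two Gaussians:
DB = (m1-m2)^2/(4*(s1^2+s2^2)) + (1/2)*ln((s1^2+s2^2)/(2*s1*s2)).
(m1-m2)^2 = (-8)^2 = 64.
s1^2+s2^2 = 4 + 9 = 13.
term1 = 64/52 = 1.230769.
term2 = 0.5*ln(13/12.0) = 0.040021.
DB = 1.230769 + 0.040021 = 1.2708

1.2708


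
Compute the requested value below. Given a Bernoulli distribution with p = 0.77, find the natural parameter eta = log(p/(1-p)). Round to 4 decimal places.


Natural parameter for Bernoulli: eta = log(p/(1-p)).
p = 0.77, 1-p = 0.23.
p/(1-p) = 3.347826.
eta = log(3.347826) = 1.2083

1.2083


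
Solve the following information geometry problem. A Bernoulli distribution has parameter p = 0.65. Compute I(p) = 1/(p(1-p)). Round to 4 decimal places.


For Bernoulli(p), Fisher information is I(p) = 1/(p*(1-p)).
p = 0.65, 1-p = 0.35.
p*(1-p) = 0.2275.
I(p) = 1/0.2275 = 4.3956

4.3956


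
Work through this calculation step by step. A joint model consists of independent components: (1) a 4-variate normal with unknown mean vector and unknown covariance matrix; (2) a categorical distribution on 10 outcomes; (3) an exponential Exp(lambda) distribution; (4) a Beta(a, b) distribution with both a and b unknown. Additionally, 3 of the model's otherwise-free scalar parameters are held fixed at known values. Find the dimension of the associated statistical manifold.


The dimension of a statistical manifold equals the number of free
(independent) real parameters of the model. For a product of independent
blocks the parameter counts add.
- 4-variate normal: 4 (mean) + 4*5/2 = 10 (symmetric covariance) = 14.
- categorical on 10 outcomes (probabilities sum to 1): 10-1 = 9.
- exponential (lambda): 1.
- Beta (a, b): 2.
Total = 14 + 9 + 1 + 2 = 26.
3 parameter(s) fixed at known values: 26 - 3 = 23.
Dimension = 23

23


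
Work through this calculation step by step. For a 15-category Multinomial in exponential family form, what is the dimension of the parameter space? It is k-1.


Exponential family dimension calculation:
For Multinomial with k=15 categories, dim = k-1 = 14.

14


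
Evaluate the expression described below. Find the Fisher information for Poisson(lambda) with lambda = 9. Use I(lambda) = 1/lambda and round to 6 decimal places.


Fisher information for Poisson: I(lambda) = 1/lambda.
lambda = 9.
I(lambda) = 1/9 = 0.111111

0.111111


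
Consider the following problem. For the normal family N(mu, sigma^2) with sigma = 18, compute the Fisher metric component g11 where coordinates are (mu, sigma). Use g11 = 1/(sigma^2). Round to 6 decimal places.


For the 2-parameter normal family, the Fisher metric has:
  g11 = 1/sigma^2, g22 = 2/sigma^2.
sigma = 18, sigma^2 = 324.
g11 = 0.003086

0.003086


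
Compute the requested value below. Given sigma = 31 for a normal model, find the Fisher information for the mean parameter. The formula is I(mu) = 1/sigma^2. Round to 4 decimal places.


The Fisher information for the mean of a normal distribution is I(mu) = 1/sigma^2.
sigma = 31, so sigma^2 = 961.
I(mu) = 1/961 = 0.0010

0.0010


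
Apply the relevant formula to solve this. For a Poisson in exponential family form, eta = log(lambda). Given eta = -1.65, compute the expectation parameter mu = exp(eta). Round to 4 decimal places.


Expectation parameter for Poisson exponential family:
mu = exp(eta).
eta = -1.65.
mu = exp(-1.65) = 0.1920

0.1920


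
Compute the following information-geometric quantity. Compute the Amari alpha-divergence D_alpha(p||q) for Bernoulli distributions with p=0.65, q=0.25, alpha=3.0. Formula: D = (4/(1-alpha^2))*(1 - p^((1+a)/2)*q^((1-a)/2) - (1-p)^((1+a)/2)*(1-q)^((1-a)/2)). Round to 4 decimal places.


Amari alpha-divergence:
D = (4/(1-alpha^2))*(1 - p^((1+a)/2)*q^((1-a)/2) - (1-p)^((1+a)/2)*(1-q)^((1-a)/2)).
alpha = 3.0, p = 0.65, q = 0.25.
e1 = (1+alpha)/2 = 2.0, e2 = (1-alpha)/2 = -1.0.
t1 = p^e1 * q^e2 = 0.65^2.0 * 0.25^-1.0 = 1.69.
t2 = (1-p)^e1 * (1-q)^e2 = 0.35^2.0 * 0.75^-1.0 = 0.163333.
4/(1-alpha^2) = -0.5.
D = -0.5*(1 - 1.69 - 0.163333) = 0.4267

0.4267


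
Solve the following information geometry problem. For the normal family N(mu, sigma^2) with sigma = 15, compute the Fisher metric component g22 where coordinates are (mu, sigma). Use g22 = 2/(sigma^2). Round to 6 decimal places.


For the 2-parameter normal family, the Fisher metric has:
  g11 = 1/sigma^2, g22 = 2/sigma^2.
sigma = 15, sigma^2 = 225.
g22 = 0.008889

0.008889


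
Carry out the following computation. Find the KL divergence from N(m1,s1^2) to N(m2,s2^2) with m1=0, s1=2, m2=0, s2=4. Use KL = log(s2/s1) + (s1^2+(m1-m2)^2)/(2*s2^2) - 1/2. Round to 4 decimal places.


KL divergence between normal distributions:
KL = log(s2/s1) + (s1^2 + (m1-m2)^2)/(2*s2^2) - 1/2.
log(4/2) = 0.693147.
(2^2 + (0-0)^2)/(2*4^2) = (4 + 0)/32 = 0.125.
KL = 0.693147 + 0.125 - 0.5 = 0.3181

0.3181


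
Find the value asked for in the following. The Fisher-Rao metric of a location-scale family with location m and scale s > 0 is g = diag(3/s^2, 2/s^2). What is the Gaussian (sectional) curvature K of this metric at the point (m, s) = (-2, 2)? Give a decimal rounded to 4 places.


The metric has the form g = (A dm^2 + B ds^2)/s^2 with A = 3, B = 2.
Substitute u = sqrt(A/B)*m: g = B*(du^2 + ds^2)/s^2, i.e. B times the
Poincare upper half-plane metric, which has constant Gaussian curvature -1.
Scaling a 2D metric by a constant c divides the Gaussian curvature by c,
so K = -1/B = -1/(2) = -0.5000 everywhere (the point (m, s) = (-2, 2) is irrelevant:
the curvature is constant).
The requested Gaussian curvature is K = -0.5000.

-0.5000


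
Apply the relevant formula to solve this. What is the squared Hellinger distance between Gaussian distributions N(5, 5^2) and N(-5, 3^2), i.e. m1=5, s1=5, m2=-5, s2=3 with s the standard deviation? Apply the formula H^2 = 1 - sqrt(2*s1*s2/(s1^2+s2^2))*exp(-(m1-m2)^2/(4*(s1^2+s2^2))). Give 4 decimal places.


Squared Hellinger distance for Gaussians:
H^2 = 1 - sqrt(2*s1*s2/(s1^2+s2^2)) * exp(-(m1-m2)^2/(4*(s1^2+s2^2))).
s1^2 = 25, s2^2 = 9, s1^2+s2^2 = 34.
sqrt(2*5*3/(34)) = 0.939336.
(m1-m2)^2 = (10)^2 = 100.
exp(-100/(4*34)) = exp(-0.735294) = 0.479364.
H^2 = 1 - 0.939336*0.479364 = 0.5497

0.5497


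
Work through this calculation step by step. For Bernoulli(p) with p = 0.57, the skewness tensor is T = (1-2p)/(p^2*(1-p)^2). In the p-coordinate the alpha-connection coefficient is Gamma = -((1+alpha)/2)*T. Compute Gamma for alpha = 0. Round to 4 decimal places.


Skewness (Amari-Chentsov) tensor: T = (1-2p)/(p^2*(1-p)^2).
p = 0.57, 1-2p = -0.14, p^2 = 0.3249, (1-p)^2 = 0.1849.
T = -0.14/(0.3249 * 0.1849) = -2.330459.
In the p-coordinate, Gamma^(alpha) = Gamma^(0) - (alpha/2)*T with Gamma^(0) = (1/2)*g'(p) = -T/2,
so Gamma^(alpha) = -((1+alpha)/2)*T.
alpha = 0, -(1+alpha)/2 = -0.5.
Gamma = -0.5 * -2.330459 = 1.1652

1.1652


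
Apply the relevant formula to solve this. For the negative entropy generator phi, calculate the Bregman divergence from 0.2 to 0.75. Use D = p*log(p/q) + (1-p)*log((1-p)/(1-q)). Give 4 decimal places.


Bregman divergence with negative entropy generator:
D = p*log(p/q) + (1-p)*log((1-p)/(1-q)).
p = 0.2, q = 0.75.
p*log(p/q) = 0.2*log(0.2/0.75) = -0.264351.
(1-p)*log((1-p)/(1-q)) = 0.8*log(0.8/0.25) = 0.930521.
D = -0.264351 + 0.930521 = 0.6662

0.6662


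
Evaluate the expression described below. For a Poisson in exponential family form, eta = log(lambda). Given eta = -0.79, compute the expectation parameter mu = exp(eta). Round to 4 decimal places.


Expectation parameter for Poisson exponential family:
mu = exp(eta).
eta = -0.79.
mu = exp(-0.79) = 0.4538

0.4538


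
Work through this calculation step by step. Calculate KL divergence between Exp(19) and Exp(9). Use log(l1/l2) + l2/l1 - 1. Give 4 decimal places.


KL divergence for exponential family:
KL = log(l1/l2) + l2/l1 - 1.
log(19/9) = 0.747214.
9/19 = 0.473684.
KL = 0.747214 + 0.473684 - 1 = 0.2209

0.2209


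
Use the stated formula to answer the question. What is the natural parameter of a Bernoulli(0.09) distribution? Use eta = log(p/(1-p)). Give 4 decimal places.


Natural parameter for Bernoulli: eta = log(p/(1-p)).
p = 0.09, 1-p = 0.91.
p/(1-p) = 0.098901.
eta = log(0.098901) = -2.3136

-2.3136


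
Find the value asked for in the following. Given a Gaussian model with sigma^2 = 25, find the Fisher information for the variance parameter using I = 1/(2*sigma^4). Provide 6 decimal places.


Fisher information for variance: I(sigma^2) = 1/(2*sigma^4).
sigma^2 = 25, so sigma^4 = 625.
I = 1/(2*625) = 1/1250 = 0.000800

0.000800


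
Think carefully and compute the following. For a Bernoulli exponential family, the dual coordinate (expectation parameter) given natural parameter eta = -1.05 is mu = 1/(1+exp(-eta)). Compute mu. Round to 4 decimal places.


Dual coordinate (expectation parameter) for Bernoulli:
mu = 1/(1+exp(-eta)).
eta = -1.05.
exp(-eta) = exp(1.05) = 2.857651.
mu = 1/(1+2.857651) = 0.2592

0.2592


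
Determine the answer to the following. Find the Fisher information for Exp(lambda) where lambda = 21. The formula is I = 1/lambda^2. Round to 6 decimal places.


Fisher information for exponential: I(lambda) = 1/lambda^2.
lambda = 21, lambda^2 = 441.
I = 1/441 = 0.002268

0.002268


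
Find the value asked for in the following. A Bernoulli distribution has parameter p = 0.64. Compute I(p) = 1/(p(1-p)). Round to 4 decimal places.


For Bernoulli(p), Fisher information is I(p) = 1/(p*(1-p)).
p = 0.64, 1-p = 0.36.
p*(1-p) = 0.2304.
I(p) = 1/0.2304 = 4.3403

4.3403


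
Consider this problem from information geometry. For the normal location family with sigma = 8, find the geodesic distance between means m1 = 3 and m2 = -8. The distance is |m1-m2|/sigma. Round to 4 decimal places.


On the fixed-variance normal subfamily, geodesic distance = |m1-m2|/sigma.
|3 - -8| = 11.
sigma = 8.
d = 11/8 = 1.3750

1.3750


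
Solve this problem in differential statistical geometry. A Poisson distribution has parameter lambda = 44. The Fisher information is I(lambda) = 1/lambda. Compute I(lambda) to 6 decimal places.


Fisher information for Poisson: I(lambda) = 1/lambda.
lambda = 44.
I(lambda) = 1/44 = 0.022727

0.022727


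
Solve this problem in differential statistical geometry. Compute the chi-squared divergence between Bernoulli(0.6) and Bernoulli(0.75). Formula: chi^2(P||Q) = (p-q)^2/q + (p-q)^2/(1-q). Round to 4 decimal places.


Chi-squared divergence between Bernoulli distributions:
chi^2 = (p-q)^2/q + (p-q)^2/(1-q).
p = 0.6, q = 0.75, p-q = -0.15.
(p-q)^2 = 0.0225.
term1 = 0.0225/0.75 = 0.03.
term2 = 0.0225/0.25 = 0.09.
chi^2 = 0.03 + 0.09 = 0.1200

0.1200


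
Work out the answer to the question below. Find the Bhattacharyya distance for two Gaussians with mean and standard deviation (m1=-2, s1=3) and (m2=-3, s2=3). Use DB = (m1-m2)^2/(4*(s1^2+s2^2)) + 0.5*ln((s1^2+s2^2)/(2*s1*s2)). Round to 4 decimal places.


Bhattacharyya distance between two Gaussians:
DB = (m1-m2)^2/(4*(s1^2+s2^2)) + (1/2)*ln((s1^2+s2^2)/(2*s1*s2)).
(m1-m2)^2 = (1)^2 = 1.
s1^2+s2^2 = 9 + 9 = 18.
term1 = 1/72 = 0.013889.
term2 = 0.5*ln(18/18.0) = 0.0.
DB = 0.013889 + 0.0 = 0.0139

0.0139


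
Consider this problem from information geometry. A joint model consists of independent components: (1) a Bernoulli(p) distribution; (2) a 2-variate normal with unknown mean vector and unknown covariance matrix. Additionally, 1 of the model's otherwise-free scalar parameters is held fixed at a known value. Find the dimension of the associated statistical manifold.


The dimension of a statistical manifold equals the number of free
(independent) real parameters of the model. For a product of independent
blocks the parameter counts add.
- Bernoulli (p): 1.
- 2-variate normal: 2 (mean) + 2*3/2 = 3 (symmetric covariance) = 5.
Total = 1 + 5 = 6.
1 parameter(s) fixed at known values: 6 - 1 = 5.
Dimension = 5

5


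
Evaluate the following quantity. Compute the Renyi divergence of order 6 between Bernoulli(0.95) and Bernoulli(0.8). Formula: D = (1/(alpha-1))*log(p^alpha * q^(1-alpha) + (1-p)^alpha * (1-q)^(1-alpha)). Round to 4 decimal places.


Renyi divergence of order alpha between Bernoulli distributions:
D = (1/(alpha-1))*log(p^alpha * q^(1-alpha) + (1-p)^alpha * (1-q)^(1-alpha)).
alpha = 6, p = 0.95, q = 0.8.
p^alpha * q^(1-alpha) = 0.95^6 * 0.8^-5 = 2.243322.
(1-p)^alpha * (1-q)^(1-alpha) = 0.05^6 * 0.2^-5 = 4.9e-05.
sum = 2.243322 + 4.9e-05 = 2.243371.
D = (1/5)*log(2.243371) = 0.1616

0.1616


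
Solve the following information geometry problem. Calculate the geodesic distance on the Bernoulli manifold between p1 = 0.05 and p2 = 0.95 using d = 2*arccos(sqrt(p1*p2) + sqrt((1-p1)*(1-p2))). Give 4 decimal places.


Geodesic distance on Bernoulli manifold:
d(p1,p2) = 2*arccos(sqrt(p1*p2) + sqrt((1-p1)*(1-p2))).
sqrt(p1*p2) = sqrt(0.05*0.95) = 0.217945.
sqrt((1-p1)*(1-p2)) = sqrt(0.95*0.05) = 0.217945.
arg = 0.217945 + 0.217945 = 0.43589.
d = 2*arccos(0.43589) = 2.2395

2.2395


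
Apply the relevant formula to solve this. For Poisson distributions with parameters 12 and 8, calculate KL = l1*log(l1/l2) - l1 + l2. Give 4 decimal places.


KL divergence for Poisson:
KL = l1*log(l1/l2) - l1 + l2.
l1 = 12, l2 = 8.
log(12/8) = 0.405465.
l1*log(l1/l2) = 12 * 0.405465 = 4.865581.
KL = 4.865581 - 12 + 8 = 0.8656

0.8656


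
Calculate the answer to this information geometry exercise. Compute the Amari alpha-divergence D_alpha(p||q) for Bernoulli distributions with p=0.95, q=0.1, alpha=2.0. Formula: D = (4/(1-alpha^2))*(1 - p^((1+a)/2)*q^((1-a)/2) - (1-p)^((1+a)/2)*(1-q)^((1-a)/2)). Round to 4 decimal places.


Amari alpha-divergence:
D = (4/(1-alpha^2))*(1 - p^((1+a)/2)*q^((1-a)/2) - (1-p)^((1+a)/2)*(1-q)^((1-a)/2)).
alpha = 2.0, p = 0.95, q = 0.1.
e1 = (1+alpha)/2 = 1.5, e2 = (1-alpha)/2 = -0.5.
t1 = p^e1 * q^e2 = 0.95^1.5 * 0.1^-0.5 = 2.928097.
t2 = (1-p)^e1 * (1-q)^e2 = 0.05^1.5 * 0.9^-0.5 = 0.011785.
4/(1-alpha^2) = -1.333333.
D = -1.333333*(1 - 2.928097 - 0.011785) = 2.5865

2.5865


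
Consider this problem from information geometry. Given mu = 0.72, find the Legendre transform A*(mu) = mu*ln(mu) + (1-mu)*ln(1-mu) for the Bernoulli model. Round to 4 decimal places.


Legendre transform for Bernoulli:
A*(mu) = mu*log(mu) + (1-mu)*log(1-mu).
mu = 0.72, 1-mu = 0.28.
mu*log(mu) = 0.72*log(0.72) = -0.236523.
(1-mu)*log(1-mu) = 0.28*log(0.28) = -0.35643.
A* = -0.236523 + -0.35643 = -0.5930

-0.5930


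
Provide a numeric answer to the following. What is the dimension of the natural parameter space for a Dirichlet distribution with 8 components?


Exponential family dimension calculation:
Dirichlet with 8 components has 8 natural parameters.

8


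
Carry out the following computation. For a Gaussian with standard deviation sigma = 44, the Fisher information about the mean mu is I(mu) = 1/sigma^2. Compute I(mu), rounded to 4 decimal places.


The Fisher information for the mean of a normal distribution is I(mu) = 1/sigma^2.
sigma = 44, so sigma^2 = 1936.
I(mu) = 1/1936 = 0.0005

0.0005


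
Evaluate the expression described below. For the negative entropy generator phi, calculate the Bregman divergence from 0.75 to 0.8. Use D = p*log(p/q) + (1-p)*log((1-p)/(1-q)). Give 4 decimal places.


Bregman divergence with negative entropy generator:
D = p*log(p/q) + (1-p)*log((1-p)/(1-q)).
p = 0.75, q = 0.8.
p*log(p/q) = 0.75*log(0.75/0.8) = -0.048404.
(1-p)*log((1-p)/(1-q)) = 0.25*log(0.25/0.2) = 0.055786.
D = -0.048404 + 0.055786 = 0.0074

0.0074


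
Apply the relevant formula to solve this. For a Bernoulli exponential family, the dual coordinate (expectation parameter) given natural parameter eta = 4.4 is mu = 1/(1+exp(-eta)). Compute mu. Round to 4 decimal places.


Dual coordinate (expectation parameter) for Bernoulli:
mu = 1/(1+exp(-eta)).
eta = 4.4.
exp(-eta) = exp(-4.4) = 0.012277.
mu = 1/(1+0.012277) = 0.9879

0.9879


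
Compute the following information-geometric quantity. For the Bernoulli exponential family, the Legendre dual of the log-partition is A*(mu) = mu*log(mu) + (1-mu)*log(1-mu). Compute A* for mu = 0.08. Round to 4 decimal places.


Legendre transform for Bernoulli:
A*(mu) = mu*log(mu) + (1-mu)*log(1-mu).
mu = 0.08, 1-mu = 0.92.
mu*log(mu) = 0.08*log(0.08) = -0.202058.
(1-mu)*log(1-mu) = 0.92*log(0.92) = -0.076711.
A* = -0.202058 + -0.076711 = -0.2788

-0.2788


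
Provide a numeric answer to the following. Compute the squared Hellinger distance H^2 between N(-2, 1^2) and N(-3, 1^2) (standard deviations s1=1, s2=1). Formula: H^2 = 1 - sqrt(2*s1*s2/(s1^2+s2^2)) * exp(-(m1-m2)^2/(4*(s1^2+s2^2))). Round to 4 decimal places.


Squared Hellinger distance for Gaussians:
H^2 = 1 - sqrt(2*s1*s2/(s1^2+s2^2)) * exp(-(m1-m2)^2/(4*(s1^2+s2^2))).
s1^2 = 1, s2^2 = 1, s1^2+s2^2 = 2.
sqrt(2*1*1/(2)) = 1.0.
(m1-m2)^2 = (1)^2 = 1.
exp(-1/(4*2)) = exp(-0.125) = 0.882497.
H^2 = 1 - 1.0*0.882497 = 0.1175

0.1175


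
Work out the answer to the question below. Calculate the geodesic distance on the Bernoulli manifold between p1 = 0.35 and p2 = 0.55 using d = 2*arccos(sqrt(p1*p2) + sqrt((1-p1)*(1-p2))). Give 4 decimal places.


Geodesic distance on Bernoulli manifold:
d(p1,p2) = 2*arccos(sqrt(p1*p2) + sqrt((1-p1)*(1-p2))).
sqrt(p1*p2) = sqrt(0.35*0.55) = 0.438748.
sqrt((1-p1)*(1-p2)) = sqrt(0.65*0.45) = 0.540833.
arg = 0.438748 + 0.540833 = 0.979581.
d = 2*arccos(0.979581) = 0.4049

0.4049


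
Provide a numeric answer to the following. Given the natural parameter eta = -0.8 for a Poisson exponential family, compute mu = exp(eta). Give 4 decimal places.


Expectation parameter for Poisson exponential family:
mu = exp(eta).
eta = -0.8.
mu = exp(-0.8) = 0.4493

0.4493


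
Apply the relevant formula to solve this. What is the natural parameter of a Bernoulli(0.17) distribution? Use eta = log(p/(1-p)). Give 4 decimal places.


Natural parameter for Bernoulli: eta = log(p/(1-p)).
p = 0.17, 1-p = 0.83.
p/(1-p) = 0.204819.
eta = log(0.204819) = -1.5856

-1.5856


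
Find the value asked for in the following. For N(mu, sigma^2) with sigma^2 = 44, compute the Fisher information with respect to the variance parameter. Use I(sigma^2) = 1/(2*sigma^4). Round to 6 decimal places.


Fisher information for variance: I(sigma^2) = 1/(2*sigma^4).
sigma^2 = 44, so sigma^4 = 1936.
I = 1/(2*1936) = 1/3872 = 0.000258

0.000258


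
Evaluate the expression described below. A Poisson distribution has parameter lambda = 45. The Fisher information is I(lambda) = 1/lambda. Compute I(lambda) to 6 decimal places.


Fisher information for Poisson: I(lambda) = 1/lambda.
lambda = 45.
I(lambda) = 1/45 = 0.022222

0.022222


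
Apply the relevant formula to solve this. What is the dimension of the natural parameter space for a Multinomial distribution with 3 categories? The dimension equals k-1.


Exponential family dimension calculation:
For Multinomial with k=3 categories, dim = k-1 = 2.

2


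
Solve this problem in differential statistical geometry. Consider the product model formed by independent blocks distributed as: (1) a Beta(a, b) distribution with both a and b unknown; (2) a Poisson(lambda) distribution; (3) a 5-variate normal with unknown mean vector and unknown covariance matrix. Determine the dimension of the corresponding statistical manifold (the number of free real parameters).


The dimension of a statistical manifold equals the number of free
(independent) real parameters of the model. For a product of independent
blocks the parameter counts add.
- Beta (a, b): 2.
- Poisson (lambda): 1.
- 5-variate normal: 5 (mean) + 5*6/2 = 15 (symmetric covariance) = 20.
Total = 2 + 1 + 20 = 23.
Dimension = 23

23


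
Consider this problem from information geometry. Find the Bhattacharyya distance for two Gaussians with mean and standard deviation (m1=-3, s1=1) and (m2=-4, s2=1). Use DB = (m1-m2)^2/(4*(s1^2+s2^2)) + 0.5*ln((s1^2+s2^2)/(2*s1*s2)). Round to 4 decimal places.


Bhattacharyya distance between two Gaussians:
DB = (m1-m2)^2/(4*(s1^2+s2^2)) + (1/2)*ln((s1^2+s2^2)/(2*s1*s2)).
(m1-m2)^2 = (1)^2 = 1.
s1^2+s2^2 = 1 + 1 = 2.
term1 = 1/8 = 0.125.
term2 = 0.5*ln(2/2.0) = 0.0.
DB = 0.125 + 0.0 = 0.1250

0.1250


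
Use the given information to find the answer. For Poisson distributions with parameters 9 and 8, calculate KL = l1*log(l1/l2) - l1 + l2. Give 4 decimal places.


KL divergence for Poisson:
KL = l1*log(l1/l2) - l1 + l2.
l1 = 9, l2 = 8.
log(9/8) = 0.117783.
l1*log(l1/l2) = 9 * 0.117783 = 1.060047.
KL = 1.060047 - 9 + 8 = 0.0600

0.0600


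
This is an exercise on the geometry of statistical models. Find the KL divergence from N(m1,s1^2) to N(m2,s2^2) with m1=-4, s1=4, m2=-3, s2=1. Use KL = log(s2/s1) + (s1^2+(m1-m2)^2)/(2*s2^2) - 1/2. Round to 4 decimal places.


KL divergence between normal distributions:
KL = log(s2/s1) + (s1^2 + (m1-m2)^2)/(2*s2^2) - 1/2.
log(1/4) = -1.386294.
(4^2 + (-4--3)^2)/(2*1^2) = (16 + 1)/2 = 8.5.
KL = -1.386294 + 8.5 - 0.5 = 6.6137

6.6137


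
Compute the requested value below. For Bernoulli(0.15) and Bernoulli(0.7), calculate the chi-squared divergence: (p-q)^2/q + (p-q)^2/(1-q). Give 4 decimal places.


Chi-squared divergence between Bernoulli distributions:
chi^2 = (p-q)^2/q + (p-q)^2/(1-q).
p = 0.15, q = 0.7, p-q = -0.55.
(p-q)^2 = 0.3025.
term1 = 0.3025/0.7 = 0.432143.
term2 = 0.3025/0.3 = 1.008333.
chi^2 = 0.432143 + 1.008333 = 1.4405

1.4405


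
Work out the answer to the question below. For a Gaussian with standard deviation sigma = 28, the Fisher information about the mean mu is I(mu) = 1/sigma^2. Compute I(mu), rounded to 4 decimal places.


The Fisher information for the mean of a normal distribution is I(mu) = 1/sigma^2.
sigma = 28, so sigma^2 = 784.
I(mu) = 1/784 = 0.0013

0.0013


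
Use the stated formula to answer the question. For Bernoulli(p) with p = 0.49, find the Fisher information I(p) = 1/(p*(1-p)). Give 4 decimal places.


For Bernoulli(p), Fisher information is I(p) = 1/(p*(1-p)).
p = 0.49, 1-p = 0.51.
p*(1-p) = 0.2499.
I(p) = 1/0.2499 = 4.0016

4.0016


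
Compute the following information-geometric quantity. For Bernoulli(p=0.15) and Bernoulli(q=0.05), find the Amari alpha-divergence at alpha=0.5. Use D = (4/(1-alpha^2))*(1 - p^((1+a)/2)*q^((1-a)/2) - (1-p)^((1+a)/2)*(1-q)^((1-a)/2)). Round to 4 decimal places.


Amari alpha-divergence:
D = (4/(1-alpha^2))*(1 - p^((1+a)/2)*q^((1-a)/2) - (1-p)^((1+a)/2)*(1-q)^((1-a)/2)).
alpha = 0.5, p = 0.15, q = 0.05.
e1 = (1+alpha)/2 = 0.75, e2 = (1-alpha)/2 = 0.25.
t1 = p^e1 * q^e2 = 0.15^0.75 * 0.05^0.25 = 0.113975.
t2 = (1-p)^e1 * (1-q)^e2 = 0.85^0.75 * 0.95^0.25 = 0.873967.
4/(1-alpha^2) = 5.333333.
D = 5.333333*(1 - 0.113975 - 0.873967) = 0.0643

0.0643


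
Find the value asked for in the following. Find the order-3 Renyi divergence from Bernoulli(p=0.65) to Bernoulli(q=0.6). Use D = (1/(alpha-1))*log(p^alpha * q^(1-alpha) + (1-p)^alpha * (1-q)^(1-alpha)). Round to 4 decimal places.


Renyi divergence of order alpha between Bernoulli distributions:
D = (1/(alpha-1))*log(p^alpha * q^(1-alpha) + (1-p)^alpha * (1-q)^(1-alpha)).
alpha = 3, p = 0.65, q = 0.6.
p^alpha * q^(1-alpha) = 0.65^3 * 0.6^-2 = 0.762847.
(1-p)^alpha * (1-q)^(1-alpha) = 0.35^3 * 0.4^-2 = 0.267969.
sum = 0.762847 + 0.267969 = 1.030816.
D = (1/2)*log(1.030816) = 0.0152

0.0152


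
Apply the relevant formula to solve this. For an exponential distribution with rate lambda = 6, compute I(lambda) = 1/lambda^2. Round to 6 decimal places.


Fisher information for exponential: I(lambda) = 1/lambda^2.
lambda = 6, lambda^2 = 36.
I = 1/36 = 0.027778

0.027778


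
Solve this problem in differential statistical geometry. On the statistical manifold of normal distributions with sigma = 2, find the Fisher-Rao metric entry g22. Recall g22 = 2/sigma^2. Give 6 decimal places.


For the 2-parameter normal family, the Fisher metric has:
  g11 = 1/sigma^2, g22 = 2/sigma^2.
sigma = 2, sigma^2 = 4.
g22 = 0.500000

0.500000


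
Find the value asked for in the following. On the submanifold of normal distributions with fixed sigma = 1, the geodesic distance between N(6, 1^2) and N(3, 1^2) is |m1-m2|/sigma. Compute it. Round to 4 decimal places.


On the fixed-variance normal subfamily, geodesic distance = |m1-m2|/sigma.
|6 - 3| = 3.
sigma = 1.
d = 3/1 = 3.0000

3.0000


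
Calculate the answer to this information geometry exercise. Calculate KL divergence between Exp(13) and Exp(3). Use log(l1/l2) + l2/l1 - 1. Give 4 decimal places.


KL divergence for exponential family:
KL = log(l1/l2) + l2/l1 - 1.
log(13/3) = 1.466337.
3/13 = 0.230769.
KL = 1.466337 + 0.230769 - 1 = 0.6971

0.6971


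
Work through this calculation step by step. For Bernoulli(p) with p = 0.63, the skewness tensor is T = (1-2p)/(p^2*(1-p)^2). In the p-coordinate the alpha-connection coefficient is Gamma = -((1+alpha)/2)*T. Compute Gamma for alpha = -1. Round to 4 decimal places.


Skewness (Amari-Chentsov) tensor: T = (1-2p)/(p^2*(1-p)^2).
p = 0.63, 1-2p = -0.26, p^2 = 0.3969, (1-p)^2 = 0.1369.
T = -0.26/(0.3969 * 0.1369) = -4.785076.
In the p-coordinate, Gamma^(alpha) = Gamma^(0) - (alpha/2)*T with Gamma^(0) = (1/2)*g'(p) = -T/2,
so Gamma^(alpha) = -((1+alpha)/2)*T.
alpha = -1, -(1+alpha)/2 = 0.0.
Gamma = 0.0 * -4.785076 = 0.0000

0.0000


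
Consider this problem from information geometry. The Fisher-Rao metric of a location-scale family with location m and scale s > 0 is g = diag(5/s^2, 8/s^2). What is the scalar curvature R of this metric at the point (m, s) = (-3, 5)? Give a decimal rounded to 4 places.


The metric has the form g = (A dm^2 + B ds^2)/s^2 with A = 5, B = 8.
Substitute u = sqrt(A/B)*m: g = B*(du^2 + ds^2)/s^2, i.e. B times the
Poincare upper half-plane metric, which has constant Gaussian curvature -1.
Scaling a 2D metric by a constant c divides the Gaussian curvature by c,
so K = -1/B = -1/(8) = -0.1250 everywhere (the point (m, s) = (-3, 5) is irrelevant:
the curvature is constant).
Scalar curvature in dimension 2: R = 2K = -2/(8) = -0.2500.

-0.2500


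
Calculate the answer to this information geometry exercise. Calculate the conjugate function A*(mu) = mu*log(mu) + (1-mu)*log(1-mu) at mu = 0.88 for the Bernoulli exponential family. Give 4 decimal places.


Legendre transform for Bernoulli:
A*(mu) = mu*log(mu) + (1-mu)*log(1-mu).
mu = 0.88, 1-mu = 0.12.
mu*log(mu) = 0.88*log(0.88) = -0.112493.
(1-mu)*log(1-mu) = 0.12*log(0.12) = -0.254432.
A* = -0.112493 + -0.254432 = -0.3669

-0.3669


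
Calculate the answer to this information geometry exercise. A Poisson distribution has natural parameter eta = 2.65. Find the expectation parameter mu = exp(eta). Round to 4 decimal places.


Expectation parameter for Poisson exponential family:
mu = exp(eta).
eta = 2.65.
mu = exp(2.65) = 14.1540

14.1540


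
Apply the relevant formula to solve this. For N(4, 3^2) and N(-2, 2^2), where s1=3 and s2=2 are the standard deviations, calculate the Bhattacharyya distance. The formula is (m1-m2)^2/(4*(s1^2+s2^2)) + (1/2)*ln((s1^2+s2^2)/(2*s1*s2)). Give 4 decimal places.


Bhattacharyya distance between two Gaussians:
DB = (m1-m2)^2/(4*(s1^2+s2^2)) + (1/2)*ln((s1^2+s2^2)/(2*s1*s2)).
(m1-m2)^2 = (6)^2 = 36.
s1^2+s2^2 = 9 + 4 = 13.
term1 = 36/52 = 0.692308.
term2 = 0.5*ln(13/12.0) = 0.040021.
DB = 0.692308 + 0.040021 = 0.7323

0.7323


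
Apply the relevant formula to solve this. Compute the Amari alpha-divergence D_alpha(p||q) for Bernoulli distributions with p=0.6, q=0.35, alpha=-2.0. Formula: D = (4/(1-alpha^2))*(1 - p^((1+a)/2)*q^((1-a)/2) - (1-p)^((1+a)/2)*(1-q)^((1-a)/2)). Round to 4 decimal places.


Amari alpha-divergence:
D = (4/(1-alpha^2))*(1 - p^((1+a)/2)*q^((1-a)/2) - (1-p)^((1+a)/2)*(1-q)^((1-a)/2)).
alpha = -2.0, p = 0.6, q = 0.35.
e1 = (1+alpha)/2 = -0.5, e2 = (1-alpha)/2 = 1.5.
t1 = p^e1 * q^e2 = 0.6^-0.5 * 0.35^1.5 = 0.267317.
t2 = (1-p)^e1 * (1-q)^e2 = 0.4^-0.5 * 0.65^1.5 = 0.828591.
4/(1-alpha^2) = -1.333333.
D = -1.333333*(1 - 0.267317 - 0.828591) = 0.1279

0.1279


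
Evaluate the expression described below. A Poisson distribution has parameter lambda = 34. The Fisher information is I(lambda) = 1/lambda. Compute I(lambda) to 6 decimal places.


Fisher information for Poisson: I(lambda) = 1/lambda.
lambda = 34.
I(lambda) = 1/34 = 0.029412

0.029412


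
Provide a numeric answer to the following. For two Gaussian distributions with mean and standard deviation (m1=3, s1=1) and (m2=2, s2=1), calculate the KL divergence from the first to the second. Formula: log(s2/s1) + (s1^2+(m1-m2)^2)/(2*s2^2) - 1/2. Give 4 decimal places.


KL divergence between normal distributions:
KL = log(s2/s1) + (s1^2 + (m1-m2)^2)/(2*s2^2) - 1/2.
log(1/1) = 0.0.
(1^2 + (3-2)^2)/(2*1^2) = (1 + 1)/2 = 1.0.
KL = 0.0 + 1.0 - 0.5 = 0.5000

0.5000


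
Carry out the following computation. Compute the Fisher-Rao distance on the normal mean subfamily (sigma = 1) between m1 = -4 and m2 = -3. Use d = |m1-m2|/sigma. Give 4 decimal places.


On the fixed-variance normal subfamily, geodesic distance = |m1-m2|/sigma.
|-4 - -3| = 1.
sigma = 1.
d = 1/1 = 1.0000

1.0000


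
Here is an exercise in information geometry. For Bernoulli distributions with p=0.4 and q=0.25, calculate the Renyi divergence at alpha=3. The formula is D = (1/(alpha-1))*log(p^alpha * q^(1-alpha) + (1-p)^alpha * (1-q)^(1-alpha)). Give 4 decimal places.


Renyi divergence of order alpha between Bernoulli distributions:
D = (1/(alpha-1))*log(p^alpha * q^(1-alpha) + (1-p)^alpha * (1-q)^(1-alpha)).
alpha = 3, p = 0.4, q = 0.25.
p^alpha * q^(1-alpha) = 0.4^3 * 0.25^-2 = 1.024.
(1-p)^alpha * (1-q)^(1-alpha) = 0.6^3 * 0.75^-2 = 0.384.
sum = 1.024 + 0.384 = 1.408.
D = (1/2)*log(1.408) = 0.1711

0.1711


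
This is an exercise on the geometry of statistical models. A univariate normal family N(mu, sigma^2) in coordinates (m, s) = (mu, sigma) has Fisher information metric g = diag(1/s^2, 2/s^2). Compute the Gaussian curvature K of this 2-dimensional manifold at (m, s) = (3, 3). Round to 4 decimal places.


The metric has the form g = (A dm^2 + B ds^2)/s^2 with A = 1, B = 2.
Substitute u = sqrt(A/B)*m: g = B*(du^2 + ds^2)/s^2, i.e. B times the
Poincare upper half-plane metric, which has constant Gaussian curvature -1.
Scaling a 2D metric by a constant c divides the Gaussian curvature by c,
so K = -1/B = -1/(2) = -0.5000 everywhere (the point (m, s) = (3, 3) is irrelevant:
the curvature is constant).
The requested Gaussian curvature is K = -0.5000.

-0.5000
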